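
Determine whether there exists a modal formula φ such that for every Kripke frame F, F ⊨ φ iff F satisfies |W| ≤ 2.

No

Any modally definable frame class is closed under disjoint unions.
Any modal formula valid on each of 3 disjoint one-world frames is valid on their disjoint union (validity is preserved under disjoint unions). Each one-world frame has |W|=1≤2, but the union has |W|=3.
Hence having at most 2 worlds is not modally definable.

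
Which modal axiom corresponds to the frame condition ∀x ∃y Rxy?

The condition is seriality. The D schema □q → ◇q defines it.
Suppose □q→◇q is valid. At any x set V(q)=W. Then □q at x, so ◇q at x, so x has a successor.

□q → ◇q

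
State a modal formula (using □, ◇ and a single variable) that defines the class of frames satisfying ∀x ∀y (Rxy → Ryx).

q → □◇q

The condition is symmetry. The B schema q → □◇q defines it.
Suppose q→□◇q is valid. Take Rxy and set V(q)={x}. Then q at x, so □◇q at x, so ◇q at y, so some z with Ryz has q; z=x, i.e. Ryx.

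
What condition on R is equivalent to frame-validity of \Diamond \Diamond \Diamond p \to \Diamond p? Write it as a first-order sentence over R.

This is a Sahlqvist (Geach-type) schema ◇^3□^0p → □^0◇^1p.
Minimal-valuation argument: fix x; take any y with xR^3y and any z with xR^0z. Set V(p) to the set of worlds R-reachable from y in exactly 0 steps. Then □^0p holds at y, so the antecedent holds at x; validity forces ◇^1p at z, giving a w with zR^1w and yR^0w.
First-order correspondent: \forall x \forall y (x R^3 y \to \exists w (y = w \wedge xRw)).

\forall x \forall y (x R^3 y \to \exists w (y = w \wedge xRw))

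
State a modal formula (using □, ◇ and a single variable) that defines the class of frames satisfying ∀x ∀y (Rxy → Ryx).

p → □◇p

A defining formula is p → □◇p (the B axiom).
Suppose p→□◇p is valid. Take Rxy and set V(p)={x}. Then p at x, so □◇p at x, so ◇p at y, so some z with Ryz has p; z=x, i.e. Ryx.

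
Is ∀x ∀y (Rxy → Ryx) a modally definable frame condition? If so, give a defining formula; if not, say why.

This is a Sahlqvist condition; the B axiom q → □◇q defines it.
Suppose q→□◇q is valid. Take Rxy and set V(q)={x}. Then q at x, so □◇q at x, so ◇q at y, so some z with Ryz has q; z=x, i.e. Ryx.

Yes, by q → □◇q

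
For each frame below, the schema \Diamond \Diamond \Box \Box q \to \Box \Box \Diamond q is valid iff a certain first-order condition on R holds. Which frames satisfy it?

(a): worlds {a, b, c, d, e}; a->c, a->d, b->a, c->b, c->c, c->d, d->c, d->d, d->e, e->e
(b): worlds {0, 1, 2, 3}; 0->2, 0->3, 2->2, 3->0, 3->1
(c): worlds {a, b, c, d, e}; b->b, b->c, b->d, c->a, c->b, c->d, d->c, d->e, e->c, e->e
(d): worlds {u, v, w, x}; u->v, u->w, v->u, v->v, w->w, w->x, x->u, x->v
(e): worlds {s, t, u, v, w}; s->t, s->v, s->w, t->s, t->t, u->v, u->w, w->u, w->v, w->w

(d)

This is the axiom for a generalized confluence (Geach) condition; its first-order frame correspondent is \forall x \forall y \forall z ((x R^2 y \wedge x R^2 z) \to \exists w (y R^2 w \wedge zRw)).
(a): fails — aR²b, aR²b but no w with bR²w and bRw.
(b): fails — 0R²0, 0R²1 but no w with 0R²w and 1Rw.
(c): fails — bR²a, bR²a but no w with aR²w and aRw.
(d): ✓.
(e): fails — sR²s, sR²v but no w* with sR²w* and vRw*.
Valid on: (d).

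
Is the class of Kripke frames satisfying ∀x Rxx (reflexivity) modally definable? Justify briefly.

Yes: it is reflexivity, defined by the T schema □r → r.
Suppose □r→r is valid. At any x set V(r)={w : Rxw}. Then □r holds at x, so r holds at x, i.e. Rxx.

Yes, by □r → r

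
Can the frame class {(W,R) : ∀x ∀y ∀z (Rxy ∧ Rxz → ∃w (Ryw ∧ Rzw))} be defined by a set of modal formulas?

Yes — defined by ◇□p → □◇p

This is a Sahlqvist condition; the .2 axiom ◇□p → □◇p defines it.
Suppose ◇□p→□◇p is valid. Take Rxy, Rxz and set V(p)={w : Ryw}. Then □p at y so ◇□p at x, so □◇p at x, so ◇p at z, giving w with Rzw and Ryw.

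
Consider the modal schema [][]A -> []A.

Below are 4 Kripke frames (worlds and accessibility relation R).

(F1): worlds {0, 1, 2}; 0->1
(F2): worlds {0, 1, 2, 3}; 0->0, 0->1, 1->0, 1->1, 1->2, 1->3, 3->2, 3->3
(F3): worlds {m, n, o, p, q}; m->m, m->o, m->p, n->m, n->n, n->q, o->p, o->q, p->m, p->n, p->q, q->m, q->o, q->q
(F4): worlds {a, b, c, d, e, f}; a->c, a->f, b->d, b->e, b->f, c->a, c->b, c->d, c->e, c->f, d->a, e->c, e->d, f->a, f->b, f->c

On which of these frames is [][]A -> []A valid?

Frame correspondent (Sahlqvist): forall x forall y (Rxy -> exists z (Rxz & Rzy)) — i.e. density.
(F1): fails — R01 but no z with R0z and Rz1.
(F2): ✓.
(F3): fails — Rop but no z with Roz and Rzp.
(F4): fails — Rbf but no z with Rbz and Rzf.
Valid on: (F2).

(F2)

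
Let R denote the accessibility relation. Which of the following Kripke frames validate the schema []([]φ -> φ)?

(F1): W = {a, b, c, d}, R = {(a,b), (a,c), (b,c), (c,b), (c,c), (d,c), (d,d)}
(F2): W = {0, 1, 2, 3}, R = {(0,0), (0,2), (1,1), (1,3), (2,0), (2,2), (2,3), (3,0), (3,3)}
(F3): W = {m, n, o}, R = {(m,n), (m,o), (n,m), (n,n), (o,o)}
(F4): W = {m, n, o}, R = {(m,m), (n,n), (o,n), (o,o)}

(F2), (F4)

This is the axiom for shift-reflexivity; its first-order frame correspondent is forall x forall y (Rxy -> Ryy).
(F1): fails — Rab but not Rbb.
(F2): condition met.
(F3): fails — Rnm but not Rmm.
(F4): condition met.
Valid on: (F2), (F4).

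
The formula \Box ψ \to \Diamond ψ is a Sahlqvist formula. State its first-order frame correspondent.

Suppose □ψ→◇ψ is valid. At any x set V(ψ)=W. Then □ψ at x, so ◇ψ at x, so x has a successor.

seriality: \forall x \exists y Rxy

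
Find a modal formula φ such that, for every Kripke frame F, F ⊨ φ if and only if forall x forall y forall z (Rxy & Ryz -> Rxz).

This is transitivity; the standard corresponding axiom is 4: □r → □□r.

□r → □□r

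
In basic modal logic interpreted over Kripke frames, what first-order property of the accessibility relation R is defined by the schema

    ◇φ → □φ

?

partial functionality: ∀x ∀y ∀z (Rxy ∧ Rxz → y = z)

Suppose ◇φ→□φ is valid. Take Rxy, Rxz and set V(φ)={y}. Then ◇φ at x, so □φ at x, so φ at z, i.e. z=y.
The converse is a direct semantic check.
So the correspondent is partial functionality.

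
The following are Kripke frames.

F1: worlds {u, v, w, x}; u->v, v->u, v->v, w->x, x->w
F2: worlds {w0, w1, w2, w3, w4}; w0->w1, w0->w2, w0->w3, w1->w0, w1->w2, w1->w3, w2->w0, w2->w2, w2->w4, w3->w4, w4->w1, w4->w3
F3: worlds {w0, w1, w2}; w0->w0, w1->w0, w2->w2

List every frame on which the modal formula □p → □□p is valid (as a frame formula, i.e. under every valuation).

F3

The schema corresponds to transitivity: ∀x ∀y ∀z (Rxy ∧ Ryz → Rxz).
F1: fails — Rxw and Rwx but not Rxx.
F2: fails — Rw1w2 and Rw2w4 but not Rw1w4.
F3: holds.
Valid on: F3.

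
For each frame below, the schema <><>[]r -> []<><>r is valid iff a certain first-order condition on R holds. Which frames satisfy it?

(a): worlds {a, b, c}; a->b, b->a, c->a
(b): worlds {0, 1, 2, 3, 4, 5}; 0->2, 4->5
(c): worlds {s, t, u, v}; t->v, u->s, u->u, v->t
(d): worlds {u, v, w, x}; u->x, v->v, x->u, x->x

(a), (b), (d)

Frame correspondent (Sahlqvist): forall x forall y forall z ((x R^2 y & xRz) -> exists w (yRw & z R^2 w)) — i.e. a generalized confluence (Geach) condition.
(a): holds.
(b): holds.
(c): fails — uR²s, uRs but no w with sRw and sR²w.
(d): holds.
Valid on: (a), (b), (d).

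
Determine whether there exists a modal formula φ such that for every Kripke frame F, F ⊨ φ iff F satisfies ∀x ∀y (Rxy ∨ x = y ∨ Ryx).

Not definable by any modal formula

If a class were modally definable it would be closed under disjoint unions (Goldblatt–Thomason).
Take 4 disjoint single-world reflexive frames: each is trivially connected, but their disjoint union has 4 worlds with no edge between distinct components, so it is not connected.
So no modal formula (or set of formulas) defines exactly the connected frames.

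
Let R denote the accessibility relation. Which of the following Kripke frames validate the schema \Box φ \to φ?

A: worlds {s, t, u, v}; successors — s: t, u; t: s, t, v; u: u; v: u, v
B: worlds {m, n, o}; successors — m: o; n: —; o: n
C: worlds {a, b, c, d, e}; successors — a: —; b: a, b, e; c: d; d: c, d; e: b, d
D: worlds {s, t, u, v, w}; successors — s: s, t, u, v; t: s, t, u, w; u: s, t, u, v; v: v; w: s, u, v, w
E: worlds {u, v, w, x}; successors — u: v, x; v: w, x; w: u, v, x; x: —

The schema corresponds to reflexivity: \forall x Rxx.
A: fails — world s does not see itself.
B: fails — world m does not see itself.
C: fails — world a does not see itself.
D: holds.
E: fails — world u does not see itself.

D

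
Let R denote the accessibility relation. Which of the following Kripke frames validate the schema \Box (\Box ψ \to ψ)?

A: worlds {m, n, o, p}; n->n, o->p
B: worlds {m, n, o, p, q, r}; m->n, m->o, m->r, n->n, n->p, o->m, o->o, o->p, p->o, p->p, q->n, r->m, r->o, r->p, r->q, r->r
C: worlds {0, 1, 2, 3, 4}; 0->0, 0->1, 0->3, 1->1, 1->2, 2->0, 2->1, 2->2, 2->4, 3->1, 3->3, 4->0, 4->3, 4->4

This is the axiom for shift-reflexivity; its first-order frame correspondent is \forall x \forall y (Rxy \to Ryy).
A: fails — Rop but not Rpp.
B: fails — Rom but not Rmm.
C: condition met.
Valid on: C.

C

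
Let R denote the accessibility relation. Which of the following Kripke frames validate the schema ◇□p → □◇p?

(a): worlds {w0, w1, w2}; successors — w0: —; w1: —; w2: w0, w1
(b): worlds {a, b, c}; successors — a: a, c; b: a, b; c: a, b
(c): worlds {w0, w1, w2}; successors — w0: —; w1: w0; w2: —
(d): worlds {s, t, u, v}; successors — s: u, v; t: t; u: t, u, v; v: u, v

(b)

Frame correspondent (Sahlqvist): ∀x ∀y ∀z (Rxy ∧ Rxz → ∃w (Ryw ∧ Rzw)) — i.e. convergence.
(a): fails — Rw2w0 and Rw2w0 but w0 and w0 have no common successor.
(b): satisfies the condition.
(c): fails — Rw1w0 and Rw1w0 but w0 and w0 have no common successor.
(d): fails — Ruv and Rut but v and t have no common successor.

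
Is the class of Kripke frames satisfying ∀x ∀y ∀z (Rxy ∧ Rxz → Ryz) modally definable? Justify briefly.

This is a Sahlqvist condition; the 5 axiom ◇p → □◇p defines it.

Definable; ◇p → □◇p defines it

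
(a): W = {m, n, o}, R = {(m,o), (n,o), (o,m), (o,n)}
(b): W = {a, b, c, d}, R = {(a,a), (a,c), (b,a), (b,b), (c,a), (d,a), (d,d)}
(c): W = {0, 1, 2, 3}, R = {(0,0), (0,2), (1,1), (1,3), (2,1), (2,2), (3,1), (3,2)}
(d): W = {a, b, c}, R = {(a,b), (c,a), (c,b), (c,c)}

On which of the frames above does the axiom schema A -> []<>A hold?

This is the axiom for symmetry; its first-order frame correspondent is forall x forall y (Rxy -> Ryx).
(a): condition met.
(b): fails — Rba but not Rab.
(c): fails — R32 but not R23.
(d): fails — Rca but not Rac.

(a)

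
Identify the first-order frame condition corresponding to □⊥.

This is the Ver axiom.
Its frame correspondent is emptiness of R — ∀x ∀y ¬Rxy.

emptiness of R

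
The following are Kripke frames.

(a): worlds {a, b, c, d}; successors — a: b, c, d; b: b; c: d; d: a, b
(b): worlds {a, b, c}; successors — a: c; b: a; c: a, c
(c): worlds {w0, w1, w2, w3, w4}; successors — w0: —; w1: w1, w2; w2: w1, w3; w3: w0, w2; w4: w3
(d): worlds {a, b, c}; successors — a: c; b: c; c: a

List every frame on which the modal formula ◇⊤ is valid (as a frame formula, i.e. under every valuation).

The schema corresponds to seriality: ∀x ∃y Rxy.
(a): ✓.
(b): ✓.
(c): fails — world w0 has no successor.
(d): ✓.

(a), (b), (d)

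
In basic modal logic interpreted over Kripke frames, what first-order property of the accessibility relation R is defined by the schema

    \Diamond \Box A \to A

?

Symmetry

Replacing A by ¬A and contraposing gives the equivalent schema A → □◇A.
Suppose A→□◇A is valid. Take Rxy and set V(A)={x}. Then A at x, so □◇A at x, so ◇A at y, so some z with Ryz has A; z=x, i.e. Ryx.
Conversely, on a frame with symmetry the schema holds at every world under every valuation.
Frame condition: \forall x \forall y (Rxy \to Ryx).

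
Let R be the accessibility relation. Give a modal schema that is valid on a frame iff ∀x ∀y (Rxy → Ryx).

r → □◇r

The condition is symmetry. The B schema r → □◇r defines it.
Suppose r→□◇r is valid. Take Rxy and set V(r)={x}. Then r at x, so □◇r at x, so ◇r at y, so some z with Ryz has r; z=x, i.e. Ryx.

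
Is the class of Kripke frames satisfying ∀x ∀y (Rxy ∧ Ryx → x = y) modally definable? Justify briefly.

Any modally definable frame class is closed under surjective bounded morphisms.
The 6-cycle (worlds w0,w1,w2,w3,w4,w5 with w0→w1→w2→w3→w4→w5→w0) is antisymmetric. Sending even-indexed worlds to s and odd-indexed worlds to t is a surjective bounded morphism onto the two-world frame with s↔t, which is not antisymmetric.
So no modal formula (or set of formulas) defines exactly the antisymmetric frames.

Not modally definable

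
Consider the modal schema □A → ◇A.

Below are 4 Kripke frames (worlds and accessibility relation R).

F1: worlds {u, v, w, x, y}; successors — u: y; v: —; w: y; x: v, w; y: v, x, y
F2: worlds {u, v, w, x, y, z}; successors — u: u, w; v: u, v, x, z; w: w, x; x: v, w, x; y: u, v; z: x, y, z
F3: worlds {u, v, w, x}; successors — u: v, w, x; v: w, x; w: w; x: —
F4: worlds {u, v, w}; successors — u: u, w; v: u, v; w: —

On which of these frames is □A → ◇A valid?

The schema corresponds to seriality: ∀x ∃y Rxy.
F1: fails — world v has no successor.
F2: condition met.
F3: fails — world x has no successor.
F4: fails — world w has no successor.

F2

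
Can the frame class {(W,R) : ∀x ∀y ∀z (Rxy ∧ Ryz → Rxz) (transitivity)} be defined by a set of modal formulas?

This is a Sahlqvist condition; the 4 axiom □r → □□r defines it.
Suppose □r→□□r is valid. Take Rxy, Ryz and set V(r)={w : Rxw}. Then □r at x, so □□r at x, so □r at y, so r at z, i.e. Rxz.

Yes, by □r → □□r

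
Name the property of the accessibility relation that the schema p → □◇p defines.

symmetry

Suppose p→□◇p is valid. Take Rxy and set V(p)={x}. Then p at x, so □◇p at x, so ◇p at y, so some z with Ryz has p; z=x, i.e. Ryx.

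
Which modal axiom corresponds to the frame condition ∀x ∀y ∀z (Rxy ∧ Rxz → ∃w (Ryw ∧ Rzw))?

◇□p → □◇p

The condition is convergence. The .2 schema ◇□p → □◇p defines it.
Suppose ◇□p→□◇p is valid. Take Rxy, Rxz and set V(p)={w : Ryw}. Then □p at y so ◇□p at x, so □◇p at x, so ◇p at z, giving w with Rzw and Ryw.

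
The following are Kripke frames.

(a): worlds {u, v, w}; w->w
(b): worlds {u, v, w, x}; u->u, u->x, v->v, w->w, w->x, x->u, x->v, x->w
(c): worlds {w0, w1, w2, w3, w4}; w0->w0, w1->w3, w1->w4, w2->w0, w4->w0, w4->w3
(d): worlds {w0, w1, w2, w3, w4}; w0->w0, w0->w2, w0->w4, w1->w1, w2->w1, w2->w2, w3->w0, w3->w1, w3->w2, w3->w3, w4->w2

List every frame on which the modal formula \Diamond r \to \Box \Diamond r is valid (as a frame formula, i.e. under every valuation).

Frame correspondent (Sahlqvist): \forall x \forall y \forall z (Rxy \wedge Rxz \to Ryz) — i.e. the Euclidean property.
(a): ✓.
(b): fails — Rux and Rux but not Rxx.
(c): fails — Rw1w3 and Rw1w3 but not Rw3w3.
(d): fails — Rw0w4 and Rw0w4 but not Rw4w4.
Valid on: (a).

(a)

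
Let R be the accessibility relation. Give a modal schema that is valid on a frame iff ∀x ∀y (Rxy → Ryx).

p → □◇p

A defining formula is p → □◇p (the B axiom).
Suppose p→□◇p is valid. Take Rxy and set V(p)={x}. Then p at x, so □◇p at x, so ◇p at y, so some z with Ryz has p; z=x, i.e. Ryx.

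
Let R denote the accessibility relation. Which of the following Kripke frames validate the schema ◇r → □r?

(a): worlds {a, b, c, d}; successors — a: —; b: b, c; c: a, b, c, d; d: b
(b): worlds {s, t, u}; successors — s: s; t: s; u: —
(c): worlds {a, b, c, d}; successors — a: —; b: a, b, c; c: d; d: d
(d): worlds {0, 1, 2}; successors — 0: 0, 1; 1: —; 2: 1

Frame correspondent (Sahlqvist): ∀x ∀y ∀z (Rxy ∧ Rxz → y = z) — i.e. partial functionality.
(a): fails — b sees both b and c.
(b): condition met.
(c): fails — b sees both a and b.
(d): fails — 0 sees both 0 and 1.

(b)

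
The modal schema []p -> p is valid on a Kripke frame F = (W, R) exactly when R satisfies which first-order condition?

This is the T axiom.
Its frame correspondent is reflexivity — forall x Rxx.

reflexivity: forall x Rxx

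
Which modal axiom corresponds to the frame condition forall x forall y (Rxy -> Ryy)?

□(□s → s)

This is shift-reflexivity; the standard corresponding axiom is T□: □(□s → s).
Suppose □(□s→s) is valid. Take Rxy and set V(s)={w : Ryw}. Then at y, □s holds; since □(□s→s) at x, □s→s at y, so s at y, i.e. Ryy.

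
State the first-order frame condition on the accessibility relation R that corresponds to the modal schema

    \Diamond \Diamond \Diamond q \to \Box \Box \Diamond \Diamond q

\forall x \forall y \forall z ((x R^3 y \wedge x R^2 z) \to \exists w (y = w \wedge z R^2 w))

This is a Sahlqvist (Geach-type) schema ◇^3□^0q → □^2◇^2q.
Minimal-valuation argument: fix x; take any y with xR^3y and any z with xR^2z. Set V(q) to the set of worlds R-reachable from y in exactly 0 steps. Then □^0q holds at y, so the antecedent holds at x; validity forces ◇^2q at z, giving a w with zR^2w and yR^0w.
First-order correspondent: \forall x \forall y \forall z ((x R^3 y \wedge x R^2 z) \to \exists w (y = w \wedge z R^2 w)).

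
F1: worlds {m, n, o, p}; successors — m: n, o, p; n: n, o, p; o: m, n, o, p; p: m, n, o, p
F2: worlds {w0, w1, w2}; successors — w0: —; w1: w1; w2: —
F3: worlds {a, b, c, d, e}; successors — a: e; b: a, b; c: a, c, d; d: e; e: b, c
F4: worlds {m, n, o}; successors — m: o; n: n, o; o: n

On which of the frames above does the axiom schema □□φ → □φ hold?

F1, F2

Frame correspondent (Sahlqvist): ∀x ∀y (Rxy → ∃z (Rxz ∧ Rzy)) — i.e. density.
F1: condition met.
F2: condition met.
F3: fails — Rae but no z with Raz and Rze.
F4: fails — Rmo but no z with Rmz and Rzo.
Valid on: F1, F2.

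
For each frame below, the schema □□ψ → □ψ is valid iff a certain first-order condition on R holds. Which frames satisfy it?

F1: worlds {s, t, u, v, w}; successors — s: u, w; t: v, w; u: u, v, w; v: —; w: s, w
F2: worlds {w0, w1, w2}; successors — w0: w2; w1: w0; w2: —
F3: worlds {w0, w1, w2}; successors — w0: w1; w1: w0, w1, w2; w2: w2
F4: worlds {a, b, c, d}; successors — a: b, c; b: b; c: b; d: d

The schema corresponds to density: ∀x ∀y (Rxy → ∃z (Rxz ∧ Rzy)).
F1: fails — Rtv but no z with Rtz and Rzv.
F2: fails — Rw0w2 but no z with Rw0z and Rzw2.
F3: condition met.
F4: fails — Rac but no z with Raz and Rzc.
Valid on: F3.

F3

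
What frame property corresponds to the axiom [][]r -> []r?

Suppose □□r→□r is valid. Take Rxy and set V(r)={w : xR²w}. Then □□r at x, so □r at x, so r at y, i.e. ∃z(Rxz∧Rzy).

density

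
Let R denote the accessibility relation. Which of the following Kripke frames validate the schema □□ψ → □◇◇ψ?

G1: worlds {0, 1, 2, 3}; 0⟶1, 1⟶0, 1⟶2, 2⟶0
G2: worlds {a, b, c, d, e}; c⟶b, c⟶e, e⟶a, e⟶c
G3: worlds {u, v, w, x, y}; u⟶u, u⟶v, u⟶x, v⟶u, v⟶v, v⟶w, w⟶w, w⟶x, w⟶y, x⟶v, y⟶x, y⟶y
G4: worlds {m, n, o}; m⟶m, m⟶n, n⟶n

G3, G4

This is the axiom for a generalized confluence (Geach) condition; its first-order frame correspondent is ∀x ∀z (xRz → ∃w (xR²w ∧ zR²w)).
G1: fails — 2R0 but no w with 2R²w and 0R²w.
G2: fails — cRb but no w with cR²w and bR²w.
G3: satisfies the condition.
G4: satisfies the condition.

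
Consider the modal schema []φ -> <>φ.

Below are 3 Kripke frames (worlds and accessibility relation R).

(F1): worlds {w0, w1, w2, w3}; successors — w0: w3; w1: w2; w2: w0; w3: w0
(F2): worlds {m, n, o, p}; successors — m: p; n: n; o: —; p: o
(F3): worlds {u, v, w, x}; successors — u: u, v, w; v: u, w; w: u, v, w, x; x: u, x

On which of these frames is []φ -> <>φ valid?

This is the axiom for seriality; its first-order frame correspondent is forall x exists y Rxy.
(F1): condition met.
(F2): fails — world o has no successor.
(F3): condition met.
Valid on: (F1), (F3).

(F1), (F3)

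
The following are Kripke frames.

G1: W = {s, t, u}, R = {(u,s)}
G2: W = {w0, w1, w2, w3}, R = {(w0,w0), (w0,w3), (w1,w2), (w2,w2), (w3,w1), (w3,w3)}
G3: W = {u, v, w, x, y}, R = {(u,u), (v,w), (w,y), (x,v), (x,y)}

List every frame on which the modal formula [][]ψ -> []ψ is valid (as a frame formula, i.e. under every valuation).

Frame correspondent (Sahlqvist): forall x forall y (Rxy -> exists z (Rxz & Rzy)) — i.e. density.
G1: fails — Rus but no z with Ruz and Rzs.
G2: satisfies the condition.
G3: fails — Rvw but no z with Rvz and Rzw.

G2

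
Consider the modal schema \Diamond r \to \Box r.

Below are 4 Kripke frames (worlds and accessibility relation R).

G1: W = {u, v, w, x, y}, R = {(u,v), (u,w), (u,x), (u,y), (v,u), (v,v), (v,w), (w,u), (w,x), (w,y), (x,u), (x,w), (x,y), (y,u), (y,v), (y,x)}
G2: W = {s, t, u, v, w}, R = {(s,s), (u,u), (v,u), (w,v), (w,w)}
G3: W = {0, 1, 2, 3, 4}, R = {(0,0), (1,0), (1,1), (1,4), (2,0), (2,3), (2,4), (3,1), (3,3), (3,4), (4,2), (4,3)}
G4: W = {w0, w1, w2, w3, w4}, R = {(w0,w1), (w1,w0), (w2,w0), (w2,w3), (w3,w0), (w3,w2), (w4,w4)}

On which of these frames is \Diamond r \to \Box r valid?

The schema corresponds to partial functionality: \forall x \forall y \forall z (Rxy \wedge Rxz \to y = z).
G1: fails — u sees both v and w.
G2: fails — w sees both v and w.
G3: fails — 1 sees both 0 and 1.
G4: fails — w2 sees both w0 and w3.

none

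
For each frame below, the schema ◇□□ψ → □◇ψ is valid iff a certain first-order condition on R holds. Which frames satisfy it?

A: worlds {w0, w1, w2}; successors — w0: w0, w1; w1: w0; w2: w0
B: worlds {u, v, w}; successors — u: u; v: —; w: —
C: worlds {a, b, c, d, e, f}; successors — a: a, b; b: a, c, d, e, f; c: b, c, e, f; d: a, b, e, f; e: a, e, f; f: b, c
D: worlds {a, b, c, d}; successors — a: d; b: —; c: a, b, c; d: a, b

This is the axiom for a generalized confluence (Geach) condition; its first-order frame correspondent is ∀x ∀y ∀z ((xRy ∧ xRz) → ∃w (yR²w ∧ zRw)).
A: satisfies the condition.
B: satisfies the condition.
C: satisfies the condition.
D: fails — aRd, aRd but no w with dR²w and dRw.
Valid on: A, B, C.

A, B, C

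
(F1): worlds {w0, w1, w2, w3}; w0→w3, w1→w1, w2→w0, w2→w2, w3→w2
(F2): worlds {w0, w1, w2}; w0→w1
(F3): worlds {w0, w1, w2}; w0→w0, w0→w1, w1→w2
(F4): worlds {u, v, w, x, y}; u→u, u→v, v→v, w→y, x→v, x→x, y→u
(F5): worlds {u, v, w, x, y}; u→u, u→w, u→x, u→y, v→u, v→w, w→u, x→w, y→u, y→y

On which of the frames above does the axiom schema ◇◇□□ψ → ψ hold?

This is the axiom for a generalized confluence (Geach) condition; its first-order frame correspondent is ∀x ∀y (xR²y → ∃w (yR²w ∧ x = w)).
(F1): fails — w3R²w0 but no w with w0R²w and w3=w.
(F2): ✓.
(F3): fails — w0R²w1 but no w with w1R²w and w0=w.
(F4): fails — uR²v but no t with vR²t and u=t.
(F5): fails — vR²u but no t with uR²t and v=t.
Valid on: (F2).

(F2)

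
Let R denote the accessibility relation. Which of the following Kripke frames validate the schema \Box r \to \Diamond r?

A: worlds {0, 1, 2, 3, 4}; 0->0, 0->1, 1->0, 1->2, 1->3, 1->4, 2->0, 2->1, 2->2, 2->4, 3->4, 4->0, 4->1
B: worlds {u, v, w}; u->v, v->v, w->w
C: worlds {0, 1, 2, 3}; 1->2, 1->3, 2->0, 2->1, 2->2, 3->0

Frame correspondent (Sahlqvist): \forall x \exists y Rxy — i.e. seriality.
A: satisfies the condition.
B: satisfies the condition.
C: fails — world 0 has no successor.
Valid on: A, B.

A, B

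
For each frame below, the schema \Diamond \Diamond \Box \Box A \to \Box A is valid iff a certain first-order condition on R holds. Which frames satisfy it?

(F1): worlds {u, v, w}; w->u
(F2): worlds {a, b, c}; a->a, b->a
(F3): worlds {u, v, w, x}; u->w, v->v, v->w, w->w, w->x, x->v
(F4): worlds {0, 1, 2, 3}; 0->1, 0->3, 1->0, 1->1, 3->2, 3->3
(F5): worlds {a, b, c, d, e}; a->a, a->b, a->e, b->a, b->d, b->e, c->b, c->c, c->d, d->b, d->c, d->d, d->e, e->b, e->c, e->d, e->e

(F1), (F2), (F5)

Frame correspondent (Sahlqvist): \forall x \forall y \forall z ((x R^2 y \wedge xRz) \to \exists w (y R^2 w \wedge z = w)) — i.e. a generalized confluence (Geach) condition.
(F1): satisfies the condition.
(F2): satisfies the condition.
(F3): fails — wR²x, wRx but no t with xR²t and x=t.
(F4): fails — 0R²2, 0R1 but no w with 2R²w and 1=w.
(F5): satisfies the condition.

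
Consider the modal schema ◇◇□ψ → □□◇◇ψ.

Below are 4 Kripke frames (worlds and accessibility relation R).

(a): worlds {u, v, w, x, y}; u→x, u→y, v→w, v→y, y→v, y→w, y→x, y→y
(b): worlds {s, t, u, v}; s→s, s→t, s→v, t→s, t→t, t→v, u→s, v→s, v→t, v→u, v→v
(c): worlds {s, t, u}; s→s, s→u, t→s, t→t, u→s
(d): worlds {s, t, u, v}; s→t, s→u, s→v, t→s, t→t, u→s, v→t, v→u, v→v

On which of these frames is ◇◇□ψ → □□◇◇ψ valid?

(b), (c)

The schema corresponds to a generalized confluence (Geach) condition: ∀x ∀y ∀z ((xR²y ∧ xR²z) → ∃w (yRw ∧ zR²w)).
(a): fails — uR²v, uR²w but no t with vRt and wR²t.
(b): holds.
(c): holds.
(d): fails — sR²u, sR²u but no w with uRw and uR²w.
Valid on: (b), (c).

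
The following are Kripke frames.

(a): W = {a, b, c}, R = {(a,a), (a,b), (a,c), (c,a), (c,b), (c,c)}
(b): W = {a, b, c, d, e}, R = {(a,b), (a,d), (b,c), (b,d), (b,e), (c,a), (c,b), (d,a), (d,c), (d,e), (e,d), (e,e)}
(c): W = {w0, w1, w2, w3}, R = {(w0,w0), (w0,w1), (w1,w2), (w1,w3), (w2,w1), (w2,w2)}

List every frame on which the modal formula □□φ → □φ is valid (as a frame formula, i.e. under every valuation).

Frame correspondent (Sahlqvist): ∀x ∀y (Rxy → ∃z (Rxz ∧ Rzy)) — i.e. density.
(a): ✓.
(b): fails — Rdc but no z with Rdz and Rzc.
(c): fails — Rw1w3 but no z with Rw1z and Rzw3.
Valid on: (a).

(a)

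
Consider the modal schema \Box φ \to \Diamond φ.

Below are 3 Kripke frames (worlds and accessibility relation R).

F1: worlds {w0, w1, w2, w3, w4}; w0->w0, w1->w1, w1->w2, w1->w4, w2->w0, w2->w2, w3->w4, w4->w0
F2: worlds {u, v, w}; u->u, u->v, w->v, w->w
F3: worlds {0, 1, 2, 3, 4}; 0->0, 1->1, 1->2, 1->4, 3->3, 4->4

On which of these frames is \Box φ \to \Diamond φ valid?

F1

Frame correspondent (Sahlqvist): \forall x \exists y Rxy — i.e. seriality.
F1: holds.
F2: fails — world v has no successor.
F3: fails — world 2 has no successor.
Valid on: F1.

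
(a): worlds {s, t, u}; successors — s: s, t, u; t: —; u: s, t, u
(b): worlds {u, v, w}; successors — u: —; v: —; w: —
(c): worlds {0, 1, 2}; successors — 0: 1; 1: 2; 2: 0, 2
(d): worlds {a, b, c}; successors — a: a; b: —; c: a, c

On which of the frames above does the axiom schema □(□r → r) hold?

(b), (d)

This is the axiom for shift-reflexivity; its first-order frame correspondent is ∀x ∀y (Rxy → Ryy).
(a): fails — Rut but not Rtt.
(b): ✓.
(c): fails — R01 but not R11.
(d): ✓.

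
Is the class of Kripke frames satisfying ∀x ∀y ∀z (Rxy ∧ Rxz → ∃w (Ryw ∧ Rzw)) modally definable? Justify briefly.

This is a Sahlqvist condition; the .2 axiom ◇□r → □◇r defines it.
Suppose ◇□r→□◇r is valid. Take Rxy, Rxz and set V(r)={w : Ryw}. Then □r at y so ◇□r at x, so □◇r at x, so ◇r at z, giving w with Rzw and Ryw.

Yes — defined by ◇□r → □◇r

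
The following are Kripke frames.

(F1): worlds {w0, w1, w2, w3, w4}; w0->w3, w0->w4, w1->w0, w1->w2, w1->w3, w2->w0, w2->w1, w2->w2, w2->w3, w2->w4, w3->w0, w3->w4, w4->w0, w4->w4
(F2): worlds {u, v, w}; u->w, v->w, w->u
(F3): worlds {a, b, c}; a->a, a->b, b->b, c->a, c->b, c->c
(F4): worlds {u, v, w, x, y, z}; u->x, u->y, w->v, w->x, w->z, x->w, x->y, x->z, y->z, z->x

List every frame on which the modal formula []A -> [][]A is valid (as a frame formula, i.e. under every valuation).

(F3)

Frame correspondent (Sahlqvist): forall x forall y forall z (Rxy & Ryz -> Rxz) — i.e. transitivity.
(F1): fails — Rw1w2 and Rw2w4 but not Rw1w4.
(F2): fails — Rwu and Ruw but not Rww.
(F3): condition met.
(F4): fails — Rxw and Rwx but not Rxx.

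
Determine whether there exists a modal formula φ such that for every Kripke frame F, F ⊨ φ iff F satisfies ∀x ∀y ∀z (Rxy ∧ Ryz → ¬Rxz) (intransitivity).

Not definable by any modal formula

Modal frame validity is preserved under surjective bounded morphisms.
The 5-cycle (worlds w0,w1,w2,w3,w4 with w0→w1→w2→w3→w4→w0) is intransitive. Mapping every world to a single reflexive point • is a surjective bounded morphism; the reflexive point is not intransitive (R••∧R•• but R••).
So the class is not modally definable.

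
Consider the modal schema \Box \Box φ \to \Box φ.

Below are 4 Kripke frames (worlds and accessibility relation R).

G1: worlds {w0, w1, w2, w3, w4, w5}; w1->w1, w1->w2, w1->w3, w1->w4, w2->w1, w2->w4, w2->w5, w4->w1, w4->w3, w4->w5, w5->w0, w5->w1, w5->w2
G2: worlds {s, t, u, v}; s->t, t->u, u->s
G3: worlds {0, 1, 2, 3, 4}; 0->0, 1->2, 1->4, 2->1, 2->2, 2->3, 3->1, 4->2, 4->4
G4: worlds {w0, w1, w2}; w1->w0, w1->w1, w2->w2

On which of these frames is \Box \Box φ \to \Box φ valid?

G4

Frame correspondent (Sahlqvist): \forall x \forall y (Rxy \to \exists z (Rxz \wedge Rzy)) — i.e. density.
G1: fails — Rw4w5 but no z with Rw4z and Rzw5.
G2: fails — Rus but no z with Ruz and Rzs.
G3: fails — R31 but no z with R3z and Rz1.
G4: holds.
Valid on: G4.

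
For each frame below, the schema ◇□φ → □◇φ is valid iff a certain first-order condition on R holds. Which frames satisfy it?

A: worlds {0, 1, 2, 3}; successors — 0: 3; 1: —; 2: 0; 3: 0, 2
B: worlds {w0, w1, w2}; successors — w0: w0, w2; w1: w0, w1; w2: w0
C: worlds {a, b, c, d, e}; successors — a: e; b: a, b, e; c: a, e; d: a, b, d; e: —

Frame correspondent (Sahlqvist): ∀x ∀y ∀z (Rxy ∧ Rxz → ∃w (Ryw ∧ Rzw)) — i.e. convergence.
A: fails — R30 and R32 but 0 and 2 have no common successor.
B: ✓.
C: fails — Rae and Rae but e and e have no common successor.
Valid on: B.

B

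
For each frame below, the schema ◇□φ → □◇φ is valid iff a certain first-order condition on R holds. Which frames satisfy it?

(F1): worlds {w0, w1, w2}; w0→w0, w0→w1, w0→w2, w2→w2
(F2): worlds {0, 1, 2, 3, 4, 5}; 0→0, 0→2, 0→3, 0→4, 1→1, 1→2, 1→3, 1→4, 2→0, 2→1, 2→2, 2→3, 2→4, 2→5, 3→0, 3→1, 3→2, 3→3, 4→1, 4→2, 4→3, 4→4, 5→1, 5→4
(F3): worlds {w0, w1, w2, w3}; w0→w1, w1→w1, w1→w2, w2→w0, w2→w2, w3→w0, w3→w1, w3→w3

This is the axiom for convergence; its first-order frame correspondent is ∀x ∀y ∀z (Rxy ∧ Rxz → ∃w (Ryw ∧ Rzw)).
(F1): fails — Rw0w1 and Rw0w1 but w1 and w1 have no common successor.
(F2): holds.
(F3): fails — Rw2w2 and Rw2w0 but w2 and w0 have no common successor.
Valid on: (F2).

(F2)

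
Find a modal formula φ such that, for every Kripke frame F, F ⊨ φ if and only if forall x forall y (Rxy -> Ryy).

□(□r → r)

A defining formula is □(□r → r) (the T□ axiom).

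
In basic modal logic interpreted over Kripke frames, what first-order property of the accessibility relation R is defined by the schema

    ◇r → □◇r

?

Suppose ◇r→□◇r is valid. Take Rxy, Rxz and set V(r)={y}. Then ◇r at x, so □◇r at x, so ◇r at z, so some w with Rzw has r; w=y, i.e. Rzy. By symmetry of the argument, Ryz.

The Euclidean property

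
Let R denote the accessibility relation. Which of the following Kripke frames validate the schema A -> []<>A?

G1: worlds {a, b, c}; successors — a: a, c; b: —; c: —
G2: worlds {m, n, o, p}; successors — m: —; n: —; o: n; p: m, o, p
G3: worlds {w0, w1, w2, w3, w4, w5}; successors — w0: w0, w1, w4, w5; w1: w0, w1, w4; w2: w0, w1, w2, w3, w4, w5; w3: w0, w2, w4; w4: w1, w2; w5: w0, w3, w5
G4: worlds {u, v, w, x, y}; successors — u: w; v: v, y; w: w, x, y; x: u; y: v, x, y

none

The schema corresponds to symmetry: forall x forall y (Rxy -> Ryx).
G1: fails — Rac but not Rca.
G2: fails — Ron but not Rno.
G3: fails — Rw2w5 but not Rw5w2.
G4: fails — Ryx but not Rxy.
Valid on no frame.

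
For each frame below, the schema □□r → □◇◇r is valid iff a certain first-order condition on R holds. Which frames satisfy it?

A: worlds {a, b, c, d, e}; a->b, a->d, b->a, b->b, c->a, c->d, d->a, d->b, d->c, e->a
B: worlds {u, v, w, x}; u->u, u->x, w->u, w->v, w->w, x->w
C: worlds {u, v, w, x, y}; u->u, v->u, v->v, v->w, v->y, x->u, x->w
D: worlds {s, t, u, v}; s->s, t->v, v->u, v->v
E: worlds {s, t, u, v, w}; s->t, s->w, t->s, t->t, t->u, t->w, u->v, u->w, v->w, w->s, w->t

A, E

Frame correspondent (Sahlqvist): ∀x ∀z (xRz → ∃w (xR²w ∧ zR²w)) — i.e. a generalized confluence (Geach) condition.
A: satisfies the condition.
B: fails — wRv but no t with wR²t and vR²t.
C: fails — vRw but no t with vR²t and wR²t.
D: fails — vRu but no w with vR²w and uR²w.
E: satisfies the condition.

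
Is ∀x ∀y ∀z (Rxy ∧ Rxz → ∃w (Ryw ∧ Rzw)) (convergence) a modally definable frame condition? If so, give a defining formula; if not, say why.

Yes — defined by ◇□p → □◇p

The condition is convergence. A defining modal formula is ◇□p → □◇p.
Suppose ◇□p→□◇p is valid. Take Rxy, Rxz and set V(p)={w : Ryw}. Then □p at y so ◇□p at x, so □◇p at x, so ◇p at z, giving w with Rzw and Ryw.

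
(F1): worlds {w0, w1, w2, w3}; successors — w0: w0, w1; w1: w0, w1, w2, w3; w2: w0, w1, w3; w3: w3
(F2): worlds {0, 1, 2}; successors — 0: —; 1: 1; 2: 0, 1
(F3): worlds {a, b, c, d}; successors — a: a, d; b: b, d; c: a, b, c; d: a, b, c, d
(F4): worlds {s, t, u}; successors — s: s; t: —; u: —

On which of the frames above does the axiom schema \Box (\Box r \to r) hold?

The schema corresponds to shift-reflexivity: \forall x \forall y (Rxy \to Ryy).
(F1): fails — Rw1w2 but not Rw2w2.
(F2): fails — R20 but not R00.
(F3): ✓.
(F4): ✓.

(F3), (F4)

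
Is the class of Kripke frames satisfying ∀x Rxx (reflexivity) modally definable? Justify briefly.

Definable; □p → p defines it

Yes: it is reflexivity, defined by the T schema □p → p.
Suppose □p→p is valid. At any x set V(p)={w : Rxw}. Then □p holds at x, so p holds at x, i.e. Rxx.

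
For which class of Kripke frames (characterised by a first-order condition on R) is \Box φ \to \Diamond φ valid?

Suppose □φ→◇φ is valid. At any x set V(φ)=W. Then □φ at x, so ◇φ at x, so x has a successor.
Conversely, on a frame with seriality the schema holds at every world under every valuation.
So the correspondent is seriality.

seriality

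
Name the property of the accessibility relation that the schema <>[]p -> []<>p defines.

convergence

This is the .2 axiom.
It corresponds to convergence: forall x forall y forall z (Rxy & Rxz -> exists w (Ryw & Rzw)).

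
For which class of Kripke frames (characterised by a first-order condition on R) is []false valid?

Emptiness of R

This is the Ver axiom.
Its frame correspondent is emptiness of R — forall x forall y ~Rxy.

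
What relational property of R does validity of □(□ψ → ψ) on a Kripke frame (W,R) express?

This is the T□ axiom.
Its frame correspondent is shift-reflexivity — ∀x ∀y (Rxy → Ryy).

Shift-reflexivity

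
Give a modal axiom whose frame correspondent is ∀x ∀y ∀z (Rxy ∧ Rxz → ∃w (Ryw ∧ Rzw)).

A defining formula is ◇□ψ → □◇ψ (the .2 axiom).
Suppose ◇□ψ→□◇ψ is valid. Take Rxy, Rxz and set V(ψ)={w : Ryw}. Then □ψ at y so ◇□ψ at x, so □◇ψ at x, so ◇ψ at z, giving w with Rzw and Ryw.

◇□ψ → □◇ψ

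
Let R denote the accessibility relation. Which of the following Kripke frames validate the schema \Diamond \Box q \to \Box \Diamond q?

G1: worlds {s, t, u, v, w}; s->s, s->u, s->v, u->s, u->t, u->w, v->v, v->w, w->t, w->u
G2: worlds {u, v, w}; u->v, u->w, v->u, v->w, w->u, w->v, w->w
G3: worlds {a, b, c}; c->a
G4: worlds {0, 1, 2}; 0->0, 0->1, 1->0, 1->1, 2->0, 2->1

The schema corresponds to convergence: \forall x \forall y \forall z (Rxy \wedge Rxz \to \exists w (Ryw \wedge Rzw)).
G1: fails — Ruw and Rut but w and t have no common successor.
G2: condition met.
G3: fails — Rca and Rca but a and a have no common successor.
G4: condition met.
Valid on: G2, G4.

G2, G4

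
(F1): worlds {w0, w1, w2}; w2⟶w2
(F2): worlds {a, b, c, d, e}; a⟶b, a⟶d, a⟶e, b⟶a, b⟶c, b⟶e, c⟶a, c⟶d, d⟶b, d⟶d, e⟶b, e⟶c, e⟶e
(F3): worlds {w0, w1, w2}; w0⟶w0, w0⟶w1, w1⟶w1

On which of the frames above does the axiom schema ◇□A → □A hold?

Frame correspondent (Sahlqvist): ∀x ∀y ∀z ((xRy ∧ xRz) → ∃w (yRw ∧ z = w)) — i.e. a generalized confluence (Geach) condition.
(F1): satisfies the condition.
(F2): fails — aRb, aRb but no w with bRw and b=w.
(F3): fails — w0Rw1, w0Rw0 but no w with w1Rw and w0=w.
Valid on: (F1).

(F1)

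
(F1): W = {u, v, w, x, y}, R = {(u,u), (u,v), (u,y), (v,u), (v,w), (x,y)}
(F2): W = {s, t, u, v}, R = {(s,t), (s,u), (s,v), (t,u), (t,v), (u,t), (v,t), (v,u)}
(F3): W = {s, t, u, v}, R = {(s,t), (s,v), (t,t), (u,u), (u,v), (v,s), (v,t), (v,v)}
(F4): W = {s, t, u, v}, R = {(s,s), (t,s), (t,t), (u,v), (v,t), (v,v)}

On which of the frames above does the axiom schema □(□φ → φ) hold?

(F4)

Frame correspondent (Sahlqvist): ∀x ∀y (Rxy → Ryy) — i.e. shift-reflexivity.
(F1): fails — Ruv but not Rvv.
(F2): fails — Rtv but not Rvv.
(F3): fails — Rvs but not Rss.
(F4): holds.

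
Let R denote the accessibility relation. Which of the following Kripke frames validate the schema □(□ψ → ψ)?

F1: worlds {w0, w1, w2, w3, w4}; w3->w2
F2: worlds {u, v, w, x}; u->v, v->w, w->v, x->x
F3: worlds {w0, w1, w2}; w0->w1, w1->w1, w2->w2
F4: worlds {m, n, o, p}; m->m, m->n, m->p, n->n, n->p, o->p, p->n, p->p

F3, F4

The schema corresponds to shift-reflexivity: ∀x ∀y (Rxy → Ryy).
F1: fails — Rw3w2 but not Rw2w2.
F2: fails — Ruv but not Rvv.
F3: ✓.
F4: ✓.
Valid on: F3, F4.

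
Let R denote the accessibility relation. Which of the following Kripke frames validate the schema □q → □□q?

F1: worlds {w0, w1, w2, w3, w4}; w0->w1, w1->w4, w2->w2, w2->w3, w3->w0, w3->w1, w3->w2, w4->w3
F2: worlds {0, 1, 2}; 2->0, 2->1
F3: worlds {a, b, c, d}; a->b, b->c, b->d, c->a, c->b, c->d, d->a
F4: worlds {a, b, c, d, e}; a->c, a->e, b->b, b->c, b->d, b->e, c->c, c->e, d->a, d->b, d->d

The schema corresponds to transitivity: ∀x ∀y ∀z (Rxy ∧ Ryz → Rxz).
F1: fails — Rw3w1 and Rw1w4 but not Rw3w4.
F2: ✓.
F3: fails — Rbc and Rcb but not Rbb.
F4: fails — Rdb and Rbc but not Rdc.
Valid on: F2.

F2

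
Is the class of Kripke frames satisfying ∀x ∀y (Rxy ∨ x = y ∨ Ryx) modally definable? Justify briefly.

No — not modally definable

If a class were modally definable it would be closed under disjoint unions (Goldblatt–Thomason).
Take 2 disjoint single-world reflexive frames: each is trivially connected, but their disjoint union has 2 worlds with no edge between distinct components, so it is not connected.
So no modal formula (or set of formulas) defines exactly the connected frames.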